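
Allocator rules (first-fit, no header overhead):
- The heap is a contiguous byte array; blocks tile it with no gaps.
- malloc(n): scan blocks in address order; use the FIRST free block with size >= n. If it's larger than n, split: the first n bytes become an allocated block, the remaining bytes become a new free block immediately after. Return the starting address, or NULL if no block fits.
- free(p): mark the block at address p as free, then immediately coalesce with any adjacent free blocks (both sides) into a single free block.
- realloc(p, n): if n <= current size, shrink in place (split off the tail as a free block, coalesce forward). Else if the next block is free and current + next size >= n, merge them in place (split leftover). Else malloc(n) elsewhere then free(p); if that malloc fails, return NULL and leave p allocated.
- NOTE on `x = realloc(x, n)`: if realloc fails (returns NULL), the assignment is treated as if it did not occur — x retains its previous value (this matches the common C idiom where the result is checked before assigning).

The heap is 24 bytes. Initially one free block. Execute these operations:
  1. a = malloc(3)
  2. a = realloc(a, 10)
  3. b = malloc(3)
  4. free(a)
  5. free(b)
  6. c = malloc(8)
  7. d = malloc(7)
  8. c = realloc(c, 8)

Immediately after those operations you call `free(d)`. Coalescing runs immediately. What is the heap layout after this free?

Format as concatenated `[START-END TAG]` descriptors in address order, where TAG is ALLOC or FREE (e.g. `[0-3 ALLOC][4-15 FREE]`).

Answer: [0-7 ALLOC][8-23 FREE]

Derivation:
Op 1: a = malloc(3) -> a = 0; heap: [0-2 ALLOC][3-23 FREE]
Op 2: a = realloc(a, 10) -> a = 0; heap: [0-9 ALLOC][10-23 FREE]
Op 3: b = malloc(3) -> b = 10; heap: [0-9 ALLOC][10-12 ALLOC][13-23 FREE]
Op 4: free(a) -> (freed a); heap: [0-9 FREE][10-12 ALLOC][13-23 FREE]
Op 5: free(b) -> (freed b); heap: [0-23 FREE]
Op 6: c = malloc(8) -> c = 0; heap: [0-7 ALLOC][8-23 FREE]
Op 7: d = malloc(7) -> d = 8; heap: [0-7 ALLOC][8-14 ALLOC][15-23 FREE]
Op 8: c = realloc(c, 8) -> c = 0; heap: [0-7 ALLOC][8-14 ALLOC][15-23 FREE]
free(d): d = 8 -> block [8-14 ALLOC]; mark free, coalesce with adjacent free neighbors -> [0-7 ALLOC][8-23 FREE]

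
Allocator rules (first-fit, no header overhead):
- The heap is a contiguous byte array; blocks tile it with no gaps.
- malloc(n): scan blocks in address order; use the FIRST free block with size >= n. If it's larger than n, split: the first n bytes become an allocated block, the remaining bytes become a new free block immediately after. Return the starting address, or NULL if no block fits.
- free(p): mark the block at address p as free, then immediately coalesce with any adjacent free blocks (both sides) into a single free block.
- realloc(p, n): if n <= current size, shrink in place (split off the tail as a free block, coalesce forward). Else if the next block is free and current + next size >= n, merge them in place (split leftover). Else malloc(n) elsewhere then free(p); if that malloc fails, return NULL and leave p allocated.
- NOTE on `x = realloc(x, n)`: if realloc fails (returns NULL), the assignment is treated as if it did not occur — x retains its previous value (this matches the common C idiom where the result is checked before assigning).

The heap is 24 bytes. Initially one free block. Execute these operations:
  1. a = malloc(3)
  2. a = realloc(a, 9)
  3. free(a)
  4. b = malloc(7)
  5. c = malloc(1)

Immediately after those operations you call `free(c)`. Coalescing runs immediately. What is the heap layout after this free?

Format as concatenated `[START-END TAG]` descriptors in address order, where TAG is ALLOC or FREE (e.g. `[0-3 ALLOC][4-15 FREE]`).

Op 1: a = malloc(3) -> a = 0; heap: [0-2 ALLOC][3-23 FREE]
Op 2: a = realloc(a, 9) -> a = 0; heap: [0-8 ALLOC][9-23 FREE]
Op 3: free(a) -> (freed a); heap: [0-23 FREE]
Op 4: b = malloc(7) -> b = 0; heap: [0-6 ALLOC][7-23 FREE]
Op 5: c = malloc(1) -> c = 7; heap: [0-6 ALLOC][7-7 ALLOC][8-23 FREE]
free(c): c = 7 -> block [7-7 ALLOC]; mark free, coalesce with adjacent free neighbors -> [0-6 ALLOC][7-23 FREE]

Answer: [0-6 ALLOC][7-23 FREE]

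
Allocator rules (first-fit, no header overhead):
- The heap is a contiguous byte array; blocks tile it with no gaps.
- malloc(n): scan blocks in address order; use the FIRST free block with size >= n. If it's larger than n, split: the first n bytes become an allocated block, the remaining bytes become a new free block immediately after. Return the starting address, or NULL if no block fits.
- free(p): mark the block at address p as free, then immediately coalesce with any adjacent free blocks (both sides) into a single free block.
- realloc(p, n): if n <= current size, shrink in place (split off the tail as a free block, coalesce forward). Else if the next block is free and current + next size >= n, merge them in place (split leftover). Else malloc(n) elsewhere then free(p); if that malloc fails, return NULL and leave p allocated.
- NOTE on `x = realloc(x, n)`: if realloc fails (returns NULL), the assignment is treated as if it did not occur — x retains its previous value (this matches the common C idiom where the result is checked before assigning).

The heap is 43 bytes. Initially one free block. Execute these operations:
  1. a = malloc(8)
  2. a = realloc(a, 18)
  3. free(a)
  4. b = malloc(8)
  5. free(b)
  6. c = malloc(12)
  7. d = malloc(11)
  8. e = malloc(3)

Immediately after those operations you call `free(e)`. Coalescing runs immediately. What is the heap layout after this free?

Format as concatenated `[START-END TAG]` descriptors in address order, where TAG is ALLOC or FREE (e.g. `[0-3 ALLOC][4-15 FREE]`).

Op 1: a = malloc(8) -> a = 0; heap: [0-7 ALLOC][8-42 FREE]
Op 2: a = realloc(a, 18) -> a = 0; heap: [0-17 ALLOC][18-42 FREE]
Op 3: free(a) -> (freed a); heap: [0-42 FREE]
Op 4: b = malloc(8) -> b = 0; heap: [0-7 ALLOC][8-42 FREE]
Op 5: free(b) -> (freed b); heap: [0-42 FREE]
Op 6: c = malloc(12) -> c = 0; heap: [0-11 ALLOC][12-42 FREE]
Op 7: d = malloc(11) -> d = 12; heap: [0-11 ALLOC][12-22 ALLOC][23-42 FREE]
Op 8: e = malloc(3) -> e = 23; heap: [0-11 ALLOC][12-22 ALLOC][23-25 ALLOC][26-42 FREE]
free(e): e = 23 -> block [23-25 ALLOC]; mark free, coalesce with adjacent free neighbors -> [0-11 ALLOC][12-22 ALLOC][23-42 FREE]

Answer: [0-11 ALLOC][12-22 ALLOC][23-42 FREE]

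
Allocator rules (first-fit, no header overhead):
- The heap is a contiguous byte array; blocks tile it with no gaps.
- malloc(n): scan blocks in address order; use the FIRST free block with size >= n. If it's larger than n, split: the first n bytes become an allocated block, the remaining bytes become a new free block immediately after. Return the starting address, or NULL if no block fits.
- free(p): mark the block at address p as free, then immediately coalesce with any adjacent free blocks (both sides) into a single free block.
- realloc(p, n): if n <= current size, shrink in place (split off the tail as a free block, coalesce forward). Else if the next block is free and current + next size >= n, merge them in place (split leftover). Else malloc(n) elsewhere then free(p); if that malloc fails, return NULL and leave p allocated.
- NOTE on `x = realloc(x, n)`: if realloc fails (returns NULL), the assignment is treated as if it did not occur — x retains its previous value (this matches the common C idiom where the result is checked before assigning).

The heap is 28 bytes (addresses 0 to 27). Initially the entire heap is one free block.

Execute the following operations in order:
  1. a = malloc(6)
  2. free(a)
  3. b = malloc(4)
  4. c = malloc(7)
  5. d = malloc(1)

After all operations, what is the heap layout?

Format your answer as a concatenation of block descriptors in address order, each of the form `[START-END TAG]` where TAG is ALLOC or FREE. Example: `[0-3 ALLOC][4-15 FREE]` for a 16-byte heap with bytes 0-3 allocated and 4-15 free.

Answer: [0-3 ALLOC][4-10 ALLOC][11-11 ALLOC][12-27 FREE]

Derivation:
Op 1: a = malloc(6) -> a = 0; heap: [0-5 ALLOC][6-27 FREE]
Op 2: free(a) -> (freed a); heap: [0-27 FREE]
Op 3: b = malloc(4) -> b = 0; heap: [0-3 ALLOC][4-27 FREE]
Op 4: c = malloc(7) -> c = 4; heap: [0-3 ALLOC][4-10 ALLOC][11-27 FREE]
Op 5: d = malloc(1) -> d = 11; heap: [0-3 ALLOC][4-10 ALLOC][11-11 ALLOC][12-27 FREE]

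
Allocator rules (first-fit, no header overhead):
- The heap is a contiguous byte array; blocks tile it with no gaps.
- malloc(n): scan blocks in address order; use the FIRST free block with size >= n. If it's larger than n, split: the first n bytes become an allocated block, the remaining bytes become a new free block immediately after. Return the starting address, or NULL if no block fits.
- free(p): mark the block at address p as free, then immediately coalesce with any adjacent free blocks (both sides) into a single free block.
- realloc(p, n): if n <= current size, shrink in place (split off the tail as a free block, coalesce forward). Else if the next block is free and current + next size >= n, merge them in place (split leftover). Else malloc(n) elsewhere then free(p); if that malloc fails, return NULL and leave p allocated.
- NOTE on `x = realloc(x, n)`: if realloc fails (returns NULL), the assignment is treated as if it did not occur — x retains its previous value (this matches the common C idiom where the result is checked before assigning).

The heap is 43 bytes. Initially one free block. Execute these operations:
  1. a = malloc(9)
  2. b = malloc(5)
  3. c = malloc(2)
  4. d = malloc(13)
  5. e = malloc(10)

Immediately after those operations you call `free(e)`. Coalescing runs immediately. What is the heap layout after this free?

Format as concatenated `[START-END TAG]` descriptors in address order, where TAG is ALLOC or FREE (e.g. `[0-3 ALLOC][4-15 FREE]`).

Op 1: a = malloc(9) -> a = 0; heap: [0-8 ALLOC][9-42 FREE]
Op 2: b = malloc(5) -> b = 9; heap: [0-8 ALLOC][9-13 ALLOC][14-42 FREE]
Op 3: c = malloc(2) -> c = 14; heap: [0-8 ALLOC][9-13 ALLOC][14-15 ALLOC][16-42 FREE]
Op 4: d = malloc(13) -> d = 16; heap: [0-8 ALLOC][9-13 ALLOC][14-15 ALLOC][16-28 ALLOC][29-42 FREE]
Op 5: e = malloc(10) -> e = 29; heap: [0-8 ALLOC][9-13 ALLOC][14-15 ALLOC][16-28 ALLOC][29-38 ALLOC][39-42 FREE]
free(e): e = 29 -> block [29-38 ALLOC]; mark free, coalesce with adjacent free neighbors -> [0-8 ALLOC][9-13 ALLOC][14-15 ALLOC][16-28 ALLOC][29-42 FREE]

Answer: [0-8 ALLOC][9-13 ALLOC][14-15 ALLOC][16-28 ALLOC][29-42 FREE]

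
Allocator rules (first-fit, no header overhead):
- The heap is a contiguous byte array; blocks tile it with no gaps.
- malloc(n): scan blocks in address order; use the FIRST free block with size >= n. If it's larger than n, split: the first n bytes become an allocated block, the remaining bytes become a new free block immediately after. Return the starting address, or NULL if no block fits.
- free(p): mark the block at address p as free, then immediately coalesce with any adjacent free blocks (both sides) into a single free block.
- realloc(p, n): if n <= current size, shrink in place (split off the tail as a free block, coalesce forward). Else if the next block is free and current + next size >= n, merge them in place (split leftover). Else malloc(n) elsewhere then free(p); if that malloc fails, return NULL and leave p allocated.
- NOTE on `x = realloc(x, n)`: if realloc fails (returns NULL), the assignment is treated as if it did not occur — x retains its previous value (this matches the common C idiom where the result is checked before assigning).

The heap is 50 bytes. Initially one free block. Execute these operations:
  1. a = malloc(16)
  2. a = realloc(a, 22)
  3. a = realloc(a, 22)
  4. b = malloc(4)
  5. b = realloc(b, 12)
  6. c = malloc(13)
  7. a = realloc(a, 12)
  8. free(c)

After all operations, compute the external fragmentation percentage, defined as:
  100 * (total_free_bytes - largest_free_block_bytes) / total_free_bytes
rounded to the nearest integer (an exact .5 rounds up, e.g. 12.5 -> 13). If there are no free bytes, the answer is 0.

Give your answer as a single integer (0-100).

Answer: 38

Derivation:
Op 1: a = malloc(16) -> a = 0; heap: [0-15 ALLOC][16-49 FREE]
Op 2: a = realloc(a, 22) -> a = 0; heap: [0-21 ALLOC][22-49 FREE]
Op 3: a = realloc(a, 22) -> a = 0; heap: [0-21 ALLOC][22-49 FREE]
Op 4: b = malloc(4) -> b = 22; heap: [0-21 ALLOC][22-25 ALLOC][26-49 FREE]
Op 5: b = realloc(b, 12) -> b = 22; heap: [0-21 ALLOC][22-33 ALLOC][34-49 FREE]
Op 6: c = malloc(13) -> c = 34; heap: [0-21 ALLOC][22-33 ALLOC][34-46 ALLOC][47-49 FREE]
Op 7: a = realloc(a, 12) -> a = 0; heap: [0-11 ALLOC][12-21 FREE][22-33 ALLOC][34-46 ALLOC][47-49 FREE]
Op 8: free(c) -> (freed c); heap: [0-11 ALLOC][12-21 FREE][22-33 ALLOC][34-49 FREE]
Free blocks: [10 16] total_free=26 largest=16 -> 100*(26-16)/26 = 1000/26 ≈ 38.462 -> rounds to 38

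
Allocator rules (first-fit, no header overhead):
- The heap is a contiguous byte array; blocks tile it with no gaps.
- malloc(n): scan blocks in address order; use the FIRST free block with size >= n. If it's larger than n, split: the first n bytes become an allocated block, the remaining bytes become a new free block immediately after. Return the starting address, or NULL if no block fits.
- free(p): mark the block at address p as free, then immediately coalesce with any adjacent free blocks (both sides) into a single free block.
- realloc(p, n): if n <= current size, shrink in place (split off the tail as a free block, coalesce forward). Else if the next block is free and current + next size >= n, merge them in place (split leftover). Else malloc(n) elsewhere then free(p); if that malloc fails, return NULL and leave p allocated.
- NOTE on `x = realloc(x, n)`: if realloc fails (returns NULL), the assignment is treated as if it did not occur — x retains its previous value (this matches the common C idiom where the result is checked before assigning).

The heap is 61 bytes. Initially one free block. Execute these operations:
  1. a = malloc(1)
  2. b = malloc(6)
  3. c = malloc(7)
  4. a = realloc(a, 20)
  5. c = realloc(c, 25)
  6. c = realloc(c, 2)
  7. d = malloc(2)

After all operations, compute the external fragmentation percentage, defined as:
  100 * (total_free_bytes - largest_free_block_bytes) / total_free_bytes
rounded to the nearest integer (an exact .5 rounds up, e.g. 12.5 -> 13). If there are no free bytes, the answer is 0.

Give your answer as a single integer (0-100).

Answer: 19

Derivation:
Op 1: a = malloc(1) -> a = 0; heap: [0-0 ALLOC][1-60 FREE]
Op 2: b = malloc(6) -> b = 1; heap: [0-0 ALLOC][1-6 ALLOC][7-60 FREE]
Op 3: c = malloc(7) -> c = 7; heap: [0-0 ALLOC][1-6 ALLOC][7-13 ALLOC][14-60 FREE]
Op 4: a = realloc(a, 20) -> a = 14; heap: [0-0 FREE][1-6 ALLOC][7-13 ALLOC][14-33 ALLOC][34-60 FREE]
Op 5: c = realloc(c, 25) -> c = 34; heap: [0-0 FREE][1-6 ALLOC][7-13 FREE][14-33 ALLOC][34-58 ALLOC][59-60 FREE]
Op 6: c = realloc(c, 2) -> c = 34; heap: [0-0 FREE][1-6 ALLOC][7-13 FREE][14-33 ALLOC][34-35 ALLOC][36-60 FREE]
Op 7: d = malloc(2) -> d = 7; heap: [0-0 FREE][1-6 ALLOC][7-8 ALLOC][9-13 FREE][14-33 ALLOC][34-35 ALLOC][36-60 FREE]
Free blocks: [1 5 25] total_free=31 largest=25 -> 100*(31-25)/31 = 600/31 ≈ 19.355 -> rounds to 19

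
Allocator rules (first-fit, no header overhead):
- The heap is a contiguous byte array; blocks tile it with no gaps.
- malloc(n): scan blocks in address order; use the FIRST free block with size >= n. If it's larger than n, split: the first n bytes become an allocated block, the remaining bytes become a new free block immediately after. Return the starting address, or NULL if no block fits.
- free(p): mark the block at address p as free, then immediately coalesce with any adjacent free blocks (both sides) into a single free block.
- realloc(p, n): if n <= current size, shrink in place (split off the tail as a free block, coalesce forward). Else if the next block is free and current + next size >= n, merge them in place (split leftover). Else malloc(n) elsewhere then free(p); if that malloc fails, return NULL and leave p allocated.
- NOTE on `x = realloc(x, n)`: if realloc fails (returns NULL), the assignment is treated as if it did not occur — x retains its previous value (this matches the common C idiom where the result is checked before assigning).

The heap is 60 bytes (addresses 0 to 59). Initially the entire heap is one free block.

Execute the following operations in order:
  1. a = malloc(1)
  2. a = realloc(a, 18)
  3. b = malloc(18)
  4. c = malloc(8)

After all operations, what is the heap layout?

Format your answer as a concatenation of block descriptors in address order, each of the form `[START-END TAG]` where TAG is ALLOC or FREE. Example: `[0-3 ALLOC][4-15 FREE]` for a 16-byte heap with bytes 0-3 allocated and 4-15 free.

Op 1: a = malloc(1) -> a = 0; heap: [0-0 ALLOC][1-59 FREE]
Op 2: a = realloc(a, 18) -> a = 0; heap: [0-17 ALLOC][18-59 FREE]
Op 3: b = malloc(18) -> b = 18; heap: [0-17 ALLOC][18-35 ALLOC][36-59 FREE]
Op 4: c = malloc(8) -> c = 36; heap: [0-17 ALLOC][18-35 ALLOC][36-43 ALLOC][44-59 FREE]

Answer: [0-17 ALLOC][18-35 ALLOC][36-43 ALLOC][44-59 FREE]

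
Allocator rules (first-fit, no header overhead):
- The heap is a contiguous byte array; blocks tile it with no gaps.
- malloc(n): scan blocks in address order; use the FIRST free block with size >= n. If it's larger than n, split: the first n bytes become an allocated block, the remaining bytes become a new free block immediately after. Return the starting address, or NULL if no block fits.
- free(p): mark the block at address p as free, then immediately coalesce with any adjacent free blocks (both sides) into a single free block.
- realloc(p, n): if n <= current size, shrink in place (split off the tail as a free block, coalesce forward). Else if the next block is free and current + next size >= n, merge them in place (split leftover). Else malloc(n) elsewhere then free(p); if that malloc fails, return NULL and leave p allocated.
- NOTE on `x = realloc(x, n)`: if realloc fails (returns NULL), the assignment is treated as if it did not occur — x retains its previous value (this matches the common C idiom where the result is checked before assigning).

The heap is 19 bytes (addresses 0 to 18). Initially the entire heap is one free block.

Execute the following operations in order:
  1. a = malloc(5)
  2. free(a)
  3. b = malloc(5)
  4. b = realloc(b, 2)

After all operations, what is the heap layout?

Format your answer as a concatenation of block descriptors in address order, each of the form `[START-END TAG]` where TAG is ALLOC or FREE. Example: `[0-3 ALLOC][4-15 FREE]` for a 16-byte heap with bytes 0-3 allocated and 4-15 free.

Answer: [0-1 ALLOC][2-18 FREE]

Derivation:
Op 1: a = malloc(5) -> a = 0; heap: [0-4 ALLOC][5-18 FREE]
Op 2: free(a) -> (freed a); heap: [0-18 FREE]
Op 3: b = malloc(5) -> b = 0; heap: [0-4 ALLOC][5-18 FREE]
Op 4: b = realloc(b, 2) -> b = 0; heap: [0-1 ALLOC][2-18 FREE]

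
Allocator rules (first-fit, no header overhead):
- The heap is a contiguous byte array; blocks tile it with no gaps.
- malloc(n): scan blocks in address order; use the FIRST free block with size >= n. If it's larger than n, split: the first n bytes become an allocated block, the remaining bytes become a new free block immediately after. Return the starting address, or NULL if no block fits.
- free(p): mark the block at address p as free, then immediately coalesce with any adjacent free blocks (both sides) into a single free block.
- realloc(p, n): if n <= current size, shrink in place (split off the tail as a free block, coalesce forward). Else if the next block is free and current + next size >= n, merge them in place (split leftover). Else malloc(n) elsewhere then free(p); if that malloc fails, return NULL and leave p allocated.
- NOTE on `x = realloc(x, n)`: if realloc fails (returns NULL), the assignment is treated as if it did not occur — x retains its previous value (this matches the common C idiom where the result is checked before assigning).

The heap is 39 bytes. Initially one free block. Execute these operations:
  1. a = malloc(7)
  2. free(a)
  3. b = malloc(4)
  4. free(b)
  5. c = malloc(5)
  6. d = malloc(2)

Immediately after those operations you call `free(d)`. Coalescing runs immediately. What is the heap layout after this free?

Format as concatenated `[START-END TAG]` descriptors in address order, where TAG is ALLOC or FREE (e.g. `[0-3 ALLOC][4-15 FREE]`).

Answer: [0-4 ALLOC][5-38 FREE]

Derivation:
Op 1: a = malloc(7) -> a = 0; heap: [0-6 ALLOC][7-38 FREE]
Op 2: free(a) -> (freed a); heap: [0-38 FREE]
Op 3: b = malloc(4) -> b = 0; heap: [0-3 ALLOC][4-38 FREE]
Op 4: free(b) -> (freed b); heap: [0-38 FREE]
Op 5: c = malloc(5) -> c = 0; heap: [0-4 ALLOC][5-38 FREE]
Op 6: d = malloc(2) -> d = 5; heap: [0-4 ALLOC][5-6 ALLOC][7-38 FREE]
free(d): d = 5 -> block [5-6 ALLOC]; mark free, coalesce with adjacent free neighbors -> [0-4 ALLOC][5-38 FREE]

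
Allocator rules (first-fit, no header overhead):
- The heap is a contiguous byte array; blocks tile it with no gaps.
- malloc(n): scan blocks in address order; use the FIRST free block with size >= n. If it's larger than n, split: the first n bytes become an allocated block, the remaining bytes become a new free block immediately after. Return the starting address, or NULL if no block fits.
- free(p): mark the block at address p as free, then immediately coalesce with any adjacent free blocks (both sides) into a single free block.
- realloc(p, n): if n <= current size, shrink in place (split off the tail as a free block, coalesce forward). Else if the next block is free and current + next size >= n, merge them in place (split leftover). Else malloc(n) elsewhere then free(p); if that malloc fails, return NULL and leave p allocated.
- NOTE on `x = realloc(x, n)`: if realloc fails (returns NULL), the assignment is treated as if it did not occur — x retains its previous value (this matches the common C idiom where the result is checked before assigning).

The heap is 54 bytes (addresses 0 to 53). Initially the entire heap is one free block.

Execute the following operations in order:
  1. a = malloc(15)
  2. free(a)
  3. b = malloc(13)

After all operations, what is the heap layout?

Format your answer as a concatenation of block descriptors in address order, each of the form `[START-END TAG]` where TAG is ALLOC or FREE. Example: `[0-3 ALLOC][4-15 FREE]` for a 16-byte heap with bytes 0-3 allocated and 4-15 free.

Op 1: a = malloc(15) -> a = 0; heap: [0-14 ALLOC][15-53 FREE]
Op 2: free(a) -> (freed a); heap: [0-53 FREE]
Op 3: b = malloc(13) -> b = 0; heap: [0-12 ALLOC][13-53 FREE]

Answer: [0-12 ALLOC][13-53 FREE]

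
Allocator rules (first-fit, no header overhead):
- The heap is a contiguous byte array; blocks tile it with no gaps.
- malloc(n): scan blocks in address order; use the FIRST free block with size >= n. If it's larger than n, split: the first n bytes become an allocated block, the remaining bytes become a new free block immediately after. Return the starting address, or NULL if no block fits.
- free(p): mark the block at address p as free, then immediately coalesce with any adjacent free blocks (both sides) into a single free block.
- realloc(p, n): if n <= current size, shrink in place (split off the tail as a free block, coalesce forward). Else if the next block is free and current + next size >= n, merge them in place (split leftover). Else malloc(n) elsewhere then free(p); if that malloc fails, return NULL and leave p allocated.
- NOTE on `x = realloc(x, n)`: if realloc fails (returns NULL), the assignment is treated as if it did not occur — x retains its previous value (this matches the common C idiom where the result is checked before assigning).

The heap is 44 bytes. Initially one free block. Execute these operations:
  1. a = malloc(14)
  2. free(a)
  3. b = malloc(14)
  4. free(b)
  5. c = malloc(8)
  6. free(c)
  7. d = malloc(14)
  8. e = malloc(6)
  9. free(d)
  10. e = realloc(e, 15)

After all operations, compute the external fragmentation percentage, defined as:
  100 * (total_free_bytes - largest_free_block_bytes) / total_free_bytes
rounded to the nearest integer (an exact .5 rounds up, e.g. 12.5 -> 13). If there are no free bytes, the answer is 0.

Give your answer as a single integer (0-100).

Answer: 48

Derivation:
Op 1: a = malloc(14) -> a = 0; heap: [0-13 ALLOC][14-43 FREE]
Op 2: free(a) -> (freed a); heap: [0-43 FREE]
Op 3: b = malloc(14) -> b = 0; heap: [0-13 ALLOC][14-43 FREE]
Op 4: free(b) -> (freed b); heap: [0-43 FREE]
Op 5: c = malloc(8) -> c = 0; heap: [0-7 ALLOC][8-43 FREE]
Op 6: free(c) -> (freed c); heap: [0-43 FREE]
Op 7: d = malloc(14) -> d = 0; heap: [0-13 ALLOC][14-43 FREE]
Op 8: e = malloc(6) -> e = 14; heap: [0-13 ALLOC][14-19 ALLOC][20-43 FREE]
Op 9: free(d) -> (freed d); heap: [0-13 FREE][14-19 ALLOC][20-43 FREE]
Op 10: e = realloc(e, 15) -> e = 14; heap: [0-13 FREE][14-28 ALLOC][29-43 FREE]
Free blocks: [14 15] total_free=29 largest=15 -> 100*(29-15)/29 = 1400/29 ≈ 48.276 -> rounds to 48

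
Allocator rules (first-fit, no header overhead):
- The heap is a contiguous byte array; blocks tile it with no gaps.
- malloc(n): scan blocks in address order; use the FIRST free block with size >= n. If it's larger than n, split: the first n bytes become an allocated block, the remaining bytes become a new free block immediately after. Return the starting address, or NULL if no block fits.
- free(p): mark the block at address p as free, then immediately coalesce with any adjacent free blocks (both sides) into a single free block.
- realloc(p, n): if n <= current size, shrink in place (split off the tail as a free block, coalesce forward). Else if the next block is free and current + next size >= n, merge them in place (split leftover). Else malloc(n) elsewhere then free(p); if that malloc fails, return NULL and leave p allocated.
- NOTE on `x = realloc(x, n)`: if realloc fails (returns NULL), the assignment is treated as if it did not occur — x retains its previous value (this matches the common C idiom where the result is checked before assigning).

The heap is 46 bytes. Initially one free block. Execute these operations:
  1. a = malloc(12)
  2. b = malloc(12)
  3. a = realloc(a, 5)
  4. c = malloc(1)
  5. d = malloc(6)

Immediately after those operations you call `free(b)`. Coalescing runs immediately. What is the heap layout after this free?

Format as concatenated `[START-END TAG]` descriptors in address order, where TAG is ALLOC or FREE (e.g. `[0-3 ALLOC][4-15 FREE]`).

Answer: [0-4 ALLOC][5-5 ALLOC][6-11 ALLOC][12-45 FREE]

Derivation:
Op 1: a = malloc(12) -> a = 0; heap: [0-11 ALLOC][12-45 FREE]
Op 2: b = malloc(12) -> b = 12; heap: [0-11 ALLOC][12-23 ALLOC][24-45 FREE]
Op 3: a = realloc(a, 5) -> a = 0; heap: [0-4 ALLOC][5-11 FREE][12-23 ALLOC][24-45 FREE]
Op 4: c = malloc(1) -> c = 5; heap: [0-4 ALLOC][5-5 ALLOC][6-11 FREE][12-23 ALLOC][24-45 FREE]
Op 5: d = malloc(6) -> d = 6; heap: [0-4 ALLOC][5-5 ALLOC][6-11 ALLOC][12-23 ALLOC][24-45 FREE]
free(b): b = 12 -> block [12-23 ALLOC]; mark free, coalesce with adjacent free neighbors -> [0-4 ALLOC][5-5 ALLOC][6-11 ALLOC][12-45 FREE]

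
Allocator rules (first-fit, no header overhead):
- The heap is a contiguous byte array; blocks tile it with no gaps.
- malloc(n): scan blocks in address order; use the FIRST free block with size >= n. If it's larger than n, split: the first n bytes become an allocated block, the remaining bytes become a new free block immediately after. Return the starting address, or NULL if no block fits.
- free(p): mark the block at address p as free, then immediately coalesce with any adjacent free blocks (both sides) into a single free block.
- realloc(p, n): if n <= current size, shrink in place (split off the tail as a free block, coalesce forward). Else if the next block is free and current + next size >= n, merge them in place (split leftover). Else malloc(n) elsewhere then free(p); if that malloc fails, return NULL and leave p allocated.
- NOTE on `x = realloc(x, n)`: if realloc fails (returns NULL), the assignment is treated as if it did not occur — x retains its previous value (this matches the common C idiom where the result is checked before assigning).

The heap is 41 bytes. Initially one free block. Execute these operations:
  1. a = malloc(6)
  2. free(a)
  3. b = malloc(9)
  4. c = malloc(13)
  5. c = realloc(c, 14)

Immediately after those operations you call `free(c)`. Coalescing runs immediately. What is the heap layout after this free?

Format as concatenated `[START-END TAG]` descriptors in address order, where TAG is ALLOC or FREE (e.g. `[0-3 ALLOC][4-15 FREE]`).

Op 1: a = malloc(6) -> a = 0; heap: [0-5 ALLOC][6-40 FREE]
Op 2: free(a) -> (freed a); heap: [0-40 FREE]
Op 3: b = malloc(9) -> b = 0; heap: [0-8 ALLOC][9-40 FREE]
Op 4: c = malloc(13) -> c = 9; heap: [0-8 ALLOC][9-21 ALLOC][22-40 FREE]
Op 5: c = realloc(c, 14) -> c = 9; heap: [0-8 ALLOC][9-22 ALLOC][23-40 FREE]
free(c): c = 9 -> block [9-22 ALLOC]; mark free, coalesce with adjacent free neighbors -> [0-8 ALLOC][9-40 FREE]

Answer: [0-8 ALLOC][9-40 FREE]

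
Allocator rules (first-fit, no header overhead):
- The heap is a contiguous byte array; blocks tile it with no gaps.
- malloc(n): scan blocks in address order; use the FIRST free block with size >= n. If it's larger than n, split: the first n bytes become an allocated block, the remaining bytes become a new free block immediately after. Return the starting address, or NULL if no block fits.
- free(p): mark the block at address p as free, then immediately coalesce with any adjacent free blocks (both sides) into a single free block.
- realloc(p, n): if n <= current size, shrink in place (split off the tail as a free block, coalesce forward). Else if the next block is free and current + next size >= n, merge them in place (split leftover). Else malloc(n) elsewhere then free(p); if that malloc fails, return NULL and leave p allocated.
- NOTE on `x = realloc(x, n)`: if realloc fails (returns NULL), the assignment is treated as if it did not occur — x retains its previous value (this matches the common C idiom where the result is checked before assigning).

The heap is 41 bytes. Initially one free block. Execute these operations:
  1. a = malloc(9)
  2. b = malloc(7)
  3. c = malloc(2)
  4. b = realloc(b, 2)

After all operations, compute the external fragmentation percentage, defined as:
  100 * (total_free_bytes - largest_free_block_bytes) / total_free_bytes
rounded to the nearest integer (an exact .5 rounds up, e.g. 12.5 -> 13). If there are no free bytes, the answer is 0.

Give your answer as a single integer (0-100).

Answer: 18

Derivation:
Op 1: a = malloc(9) -> a = 0; heap: [0-8 ALLOC][9-40 FREE]
Op 2: b = malloc(7) -> b = 9; heap: [0-8 ALLOC][9-15 ALLOC][16-40 FREE]
Op 3: c = malloc(2) -> c = 16; heap: [0-8 ALLOC][9-15 ALLOC][16-17 ALLOC][18-40 FREE]
Op 4: b = realloc(b, 2) -> b = 9; heap: [0-8 ALLOC][9-10 ALLOC][11-15 FREE][16-17 ALLOC][18-40 FREE]
Free blocks: [5 23] total_free=28 largest=23 -> 100*(28-23)/28 = 500/28 ≈ 17.857 -> rounds to 18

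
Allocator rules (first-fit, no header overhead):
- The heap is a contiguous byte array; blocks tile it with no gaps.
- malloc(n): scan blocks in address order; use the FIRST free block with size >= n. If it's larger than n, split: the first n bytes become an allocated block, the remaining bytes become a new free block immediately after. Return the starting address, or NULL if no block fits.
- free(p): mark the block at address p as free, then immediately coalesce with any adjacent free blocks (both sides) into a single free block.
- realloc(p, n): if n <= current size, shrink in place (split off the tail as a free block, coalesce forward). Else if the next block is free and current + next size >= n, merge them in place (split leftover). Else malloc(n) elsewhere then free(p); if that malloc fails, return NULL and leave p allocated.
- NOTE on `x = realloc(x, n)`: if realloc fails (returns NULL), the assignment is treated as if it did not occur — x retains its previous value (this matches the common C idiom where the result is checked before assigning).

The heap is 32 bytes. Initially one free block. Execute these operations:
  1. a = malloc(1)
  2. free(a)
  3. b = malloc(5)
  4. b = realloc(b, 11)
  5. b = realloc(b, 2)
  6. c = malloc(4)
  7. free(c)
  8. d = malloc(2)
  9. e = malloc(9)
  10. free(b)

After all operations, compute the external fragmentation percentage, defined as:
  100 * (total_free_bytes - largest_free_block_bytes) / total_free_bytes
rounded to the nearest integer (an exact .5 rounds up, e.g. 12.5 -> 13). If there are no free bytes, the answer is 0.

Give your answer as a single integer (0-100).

Answer: 10

Derivation:
Op 1: a = malloc(1) -> a = 0; heap: [0-0 ALLOC][1-31 FREE]
Op 2: free(a) -> (freed a); heap: [0-31 FREE]
Op 3: b = malloc(5) -> b = 0; heap: [0-4 ALLOC][5-31 FREE]
Op 4: b = realloc(b, 11) -> b = 0; heap: [0-10 ALLOC][11-31 FREE]
Op 5: b = realloc(b, 2) -> b = 0; heap: [0-1 ALLOC][2-31 FREE]
Op 6: c = malloc(4) -> c = 2; heap: [0-1 ALLOC][2-5 ALLOC][6-31 FREE]
Op 7: free(c) -> (freed c); heap: [0-1 ALLOC][2-31 FREE]
Op 8: d = malloc(2) -> d = 2; heap: [0-1 ALLOC][2-3 ALLOC][4-31 FREE]
Op 9: e = malloc(9) -> e = 4; heap: [0-1 ALLOC][2-3 ALLOC][4-12 ALLOC][13-31 FREE]
Op 10: free(b) -> (freed b); heap: [0-1 FREE][2-3 ALLOC][4-12 ALLOC][13-31 FREE]
Free blocks: [2 19] total_free=21 largest=19 -> 100*(21-19)/21 = 200/21 ≈ 9.524 -> rounds to 10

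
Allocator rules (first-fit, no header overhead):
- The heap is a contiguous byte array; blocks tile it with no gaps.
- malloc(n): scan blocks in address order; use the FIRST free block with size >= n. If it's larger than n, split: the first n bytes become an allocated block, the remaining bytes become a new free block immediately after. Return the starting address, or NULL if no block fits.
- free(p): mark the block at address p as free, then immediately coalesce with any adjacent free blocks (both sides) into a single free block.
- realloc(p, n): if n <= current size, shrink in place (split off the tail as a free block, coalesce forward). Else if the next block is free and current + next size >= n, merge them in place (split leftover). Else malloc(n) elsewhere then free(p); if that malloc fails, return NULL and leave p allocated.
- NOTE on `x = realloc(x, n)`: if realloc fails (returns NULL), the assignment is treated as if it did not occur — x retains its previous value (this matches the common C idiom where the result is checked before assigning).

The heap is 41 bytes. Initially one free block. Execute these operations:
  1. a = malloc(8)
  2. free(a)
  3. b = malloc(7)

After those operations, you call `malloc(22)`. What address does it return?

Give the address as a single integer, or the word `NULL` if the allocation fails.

Op 1: a = malloc(8) -> a = 0; heap: [0-7 ALLOC][8-40 FREE]
Op 2: free(a) -> (freed a); heap: [0-40 FREE]
Op 3: b = malloc(7) -> b = 0; heap: [0-6 ALLOC][7-40 FREE]
malloc(22): first-fit scan over [0-6 ALLOC][7-40 FREE] -> 7

Answer: 7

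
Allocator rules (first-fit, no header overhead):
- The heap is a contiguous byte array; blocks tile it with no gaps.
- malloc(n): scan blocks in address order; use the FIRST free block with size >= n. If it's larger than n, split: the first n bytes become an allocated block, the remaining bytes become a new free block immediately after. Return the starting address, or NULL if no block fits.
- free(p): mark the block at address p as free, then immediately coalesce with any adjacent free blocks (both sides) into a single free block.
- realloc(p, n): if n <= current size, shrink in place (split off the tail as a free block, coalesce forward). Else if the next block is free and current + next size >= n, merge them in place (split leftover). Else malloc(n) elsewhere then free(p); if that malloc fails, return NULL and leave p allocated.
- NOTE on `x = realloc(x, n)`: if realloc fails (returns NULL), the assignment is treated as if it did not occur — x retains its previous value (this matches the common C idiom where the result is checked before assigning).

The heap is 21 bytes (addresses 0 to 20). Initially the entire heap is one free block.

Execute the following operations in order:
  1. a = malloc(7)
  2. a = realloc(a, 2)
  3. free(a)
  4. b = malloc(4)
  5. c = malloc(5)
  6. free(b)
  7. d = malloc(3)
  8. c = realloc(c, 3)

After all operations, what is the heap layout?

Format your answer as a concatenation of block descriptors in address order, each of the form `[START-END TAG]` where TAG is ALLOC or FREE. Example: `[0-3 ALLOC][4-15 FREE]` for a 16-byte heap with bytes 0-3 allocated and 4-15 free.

Op 1: a = malloc(7) -> a = 0; heap: [0-6 ALLOC][7-20 FREE]
Op 2: a = realloc(a, 2) -> a = 0; heap: [0-1 ALLOC][2-20 FREE]
Op 3: free(a) -> (freed a); heap: [0-20 FREE]
Op 4: b = malloc(4) -> b = 0; heap: [0-3 ALLOC][4-20 FREE]
Op 5: c = malloc(5) -> c = 4; heap: [0-3 ALLOC][4-8 ALLOC][9-20 FREE]
Op 6: free(b) -> (freed b); heap: [0-3 FREE][4-8 ALLOC][9-20 FREE]
Op 7: d = malloc(3) -> d = 0; heap: [0-2 ALLOC][3-3 FREE][4-8 ALLOC][9-20 FREE]
Op 8: c = realloc(c, 3) -> c = 4; heap: [0-2 ALLOC][3-3 FREE][4-6 ALLOC][7-20 FREE]

Answer: [0-2 ALLOC][3-3 FREE][4-6 ALLOC][7-20 FREE]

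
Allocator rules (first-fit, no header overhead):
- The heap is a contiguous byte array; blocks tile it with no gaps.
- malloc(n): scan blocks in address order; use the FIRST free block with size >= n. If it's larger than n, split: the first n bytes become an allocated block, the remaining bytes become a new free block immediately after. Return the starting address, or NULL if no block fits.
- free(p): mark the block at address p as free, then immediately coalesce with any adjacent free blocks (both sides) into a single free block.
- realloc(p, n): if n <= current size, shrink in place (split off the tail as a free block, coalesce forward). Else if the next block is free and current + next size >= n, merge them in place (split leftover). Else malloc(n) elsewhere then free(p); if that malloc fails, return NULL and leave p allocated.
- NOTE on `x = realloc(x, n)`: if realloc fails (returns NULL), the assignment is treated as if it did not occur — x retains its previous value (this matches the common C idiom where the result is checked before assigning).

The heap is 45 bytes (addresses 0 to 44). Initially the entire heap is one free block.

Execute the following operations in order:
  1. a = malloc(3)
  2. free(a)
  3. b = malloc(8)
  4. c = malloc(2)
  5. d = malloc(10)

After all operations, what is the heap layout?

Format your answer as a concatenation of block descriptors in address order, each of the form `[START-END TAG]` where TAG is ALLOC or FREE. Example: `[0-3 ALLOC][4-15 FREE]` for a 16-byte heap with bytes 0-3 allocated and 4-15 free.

Op 1: a = malloc(3) -> a = 0; heap: [0-2 ALLOC][3-44 FREE]
Op 2: free(a) -> (freed a); heap: [0-44 FREE]
Op 3: b = malloc(8) -> b = 0; heap: [0-7 ALLOC][8-44 FREE]
Op 4: c = malloc(2) -> c = 8; heap: [0-7 ALLOC][8-9 ALLOC][10-44 FREE]
Op 5: d = malloc(10) -> d = 10; heap: [0-7 ALLOC][8-9 ALLOC][10-19 ALLOC][20-44 FREE]

Answer: [0-7 ALLOC][8-9 ALLOC][10-19 ALLOC][20-44 FREE]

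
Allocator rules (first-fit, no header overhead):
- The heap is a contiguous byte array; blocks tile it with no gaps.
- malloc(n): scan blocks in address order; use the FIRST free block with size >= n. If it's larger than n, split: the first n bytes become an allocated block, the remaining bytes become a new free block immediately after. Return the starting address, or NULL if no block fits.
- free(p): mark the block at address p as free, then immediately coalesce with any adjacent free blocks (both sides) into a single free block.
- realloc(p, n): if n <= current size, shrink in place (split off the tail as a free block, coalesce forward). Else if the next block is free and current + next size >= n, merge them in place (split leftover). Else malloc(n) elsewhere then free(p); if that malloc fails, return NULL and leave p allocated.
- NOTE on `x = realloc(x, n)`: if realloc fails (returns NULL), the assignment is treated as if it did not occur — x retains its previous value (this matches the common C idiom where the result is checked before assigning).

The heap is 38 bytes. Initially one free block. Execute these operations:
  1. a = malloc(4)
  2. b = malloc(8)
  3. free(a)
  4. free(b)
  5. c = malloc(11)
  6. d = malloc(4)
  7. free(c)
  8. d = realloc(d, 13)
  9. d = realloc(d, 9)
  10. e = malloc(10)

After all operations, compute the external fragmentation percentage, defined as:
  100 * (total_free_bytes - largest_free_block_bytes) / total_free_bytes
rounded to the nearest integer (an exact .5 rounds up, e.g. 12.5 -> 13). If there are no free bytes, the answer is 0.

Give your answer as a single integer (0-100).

Op 1: a = malloc(4) -> a = 0; heap: [0-3 ALLOC][4-37 FREE]
Op 2: b = malloc(8) -> b = 4; heap: [0-3 ALLOC][4-11 ALLOC][12-37 FREE]
Op 3: free(a) -> (freed a); heap: [0-3 FREE][4-11 ALLOC][12-37 FREE]
Op 4: free(b) -> (freed b); heap: [0-37 FREE]
Op 5: c = malloc(11) -> c = 0; heap: [0-10 ALLOC][11-37 FREE]
Op 6: d = malloc(4) -> d = 11; heap: [0-10 ALLOC][11-14 ALLOC][15-37 FREE]
Op 7: free(c) -> (freed c); heap: [0-10 FREE][11-14 ALLOC][15-37 FREE]
Op 8: d = realloc(d, 13) -> d = 11; heap: [0-10 FREE][11-23 ALLOC][24-37 FREE]
Op 9: d = realloc(d, 9) -> d = 11; heap: [0-10 FREE][11-19 ALLOC][20-37 FREE]
Op 10: e = malloc(10) -> e = 0; heap: [0-9 ALLOC][10-10 FREE][11-19 ALLOC][20-37 FREE]
Free blocks: [1 18] total_free=19 largest=18 -> 100*(19-18)/19 = 100/19 ≈ 5.263 -> rounds to 5

Answer: 5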